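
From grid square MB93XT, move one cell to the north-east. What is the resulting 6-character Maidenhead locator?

NB03au

Longitude subsquare x = 23; +1 → 24, wraps to 0 = a, carry into square.
Longitude square 9; +1 → 10, wraps to 0, carry into field.
Longitude field M = 12; +1 → 13 = N.
Latitude subsquare t = 19; +1 → 20 = u.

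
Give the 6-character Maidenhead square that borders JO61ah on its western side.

JO51xh

Longitude subsquare a = 0; −1 → -1, wraps to 23 = x, carry into square.
Longitude square 6; −1 → 5.
The latitude characters are unchanged.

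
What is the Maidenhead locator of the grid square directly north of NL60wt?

Latitude subsquare t = 19; +1 → 20 = u.
The longitude characters are unchanged.

NL60wu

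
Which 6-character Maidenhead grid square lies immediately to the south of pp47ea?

PP46ex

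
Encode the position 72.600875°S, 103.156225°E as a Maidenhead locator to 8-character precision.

Offset from 180°W / 90°S: lon 283.15623°, lat 17.39912°.
Field: 283.15623/20 → 14 → O, 17.39912/10 → 1 → B; chars OB.
Square: 3.15623/2 → 1, 7.39912/1 → 7; chars 17.
Subsquare: 1.15623/0.0833333 → 13 → n, 0.39912/0.0416667 → 9 → j; chars nj.
Extended square: 0.07289/0.00833333 → 8, 0.02412/0.00416667 → 5; chars 85.

OB17nj85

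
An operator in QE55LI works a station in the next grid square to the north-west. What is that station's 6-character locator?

QE55kj

Longitude subsquare l = 11; −1 → 10 = k.
Latitude subsquare i = 8; +1 → 9 = j.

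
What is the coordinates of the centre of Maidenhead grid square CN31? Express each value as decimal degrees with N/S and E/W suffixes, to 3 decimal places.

Field C=2, N=13: +2·20° lon, +13·10° lat → SW at lon -140°, lat 40°.
Square 3, 1: +3·2° lon, +1·1° lat → SW at lon -134°, lat 41°.
Cell spans 2° lon × 1° lat. Centre is SW corner plus half of each.
latitude 41.500° N, longitude 133.000° W.

41.500° N, 133.000° W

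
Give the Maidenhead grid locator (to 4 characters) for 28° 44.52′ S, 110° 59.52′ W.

Shift to the Maidenhead origin (180°W, 90°S): lon 69.01, lat 61.26.
Field: 69.01/20 → 3 → D, 61.26/10 → 6 → G; chars DG.
Square: 9.01/2 → 4, 1.26/1 → 1; chars 41.

DG41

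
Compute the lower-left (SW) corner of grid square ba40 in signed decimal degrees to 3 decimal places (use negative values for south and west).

Field B=1, A=0: +1·20° lon, +0·10° lat → SW at lon -160°, lat -90°.
Square 4, 0: +4·2° lon, +0·1° lat → SW at lon -152°, lat -90°.
latitude -90.000, longitude -152.000.

-90.000, -152.000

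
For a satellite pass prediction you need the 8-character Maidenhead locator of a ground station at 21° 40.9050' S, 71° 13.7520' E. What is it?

MG58oh76

Add 180° to longitude and 90° to latitude: 251.22920, 68.31825.
Field (20°×10°, letters A–R): lon ⌊251.22920/20⌋ = 12 → M; lat ⌊68.31825/10⌋ = 6 → G.
Square (2°×1°, digits 0–9): lon ⌊11.22920/2⌋ = 5; lat ⌊8.31825/1⌋ = 8.
Subsquare (5′×2.5′, letters a–x): lon ⌊1.22920/0.0833333⌋ = 14 → o; lat ⌊0.31825/0.0416667⌋ = 7 → h.
Extended square (30″×15″, digits 0–9): lon ⌊0.06253/0.00833333⌋ = 7; lat ⌊0.02658/0.00416667⌋ = 6.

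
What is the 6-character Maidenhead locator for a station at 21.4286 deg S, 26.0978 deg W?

Add 180° to longitude and 90° to latitude: 153.9022, 68.5714.
Field: 153.9022/20 → 7 → H, 68.5714/10 → 6 → G; chars HG.
Square: 13.9022/2 → 6, 8.5714/1 → 8; chars 68.
Subsquare: 1.9022/0.0833333 → 22 → w, 0.5714/0.0416667 → 13 → n; chars wn.

HG68wn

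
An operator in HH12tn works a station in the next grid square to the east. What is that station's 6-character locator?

Longitude subsquare t = 19; +1 → 20 = u.
The latitude characters are unchanged.

HH12un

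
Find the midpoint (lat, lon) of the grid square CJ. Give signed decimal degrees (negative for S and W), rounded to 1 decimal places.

5.0, -130.0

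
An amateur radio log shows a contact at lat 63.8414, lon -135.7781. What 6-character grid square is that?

Shift to the Maidenhead origin (180°W, 90°S): lon 44.2219, lat 153.8414.
Field (20°×10°, letters A–R): lon ⌊44.2219/20⌋ = 2 → C; lat ⌊153.8414/10⌋ = 15 → P.
Square (2°×1°, digits 0–9): lon ⌊4.2219/2⌋ = 2; lat ⌊3.8414/1⌋ = 3.
Subsquare (5′×2.5′, letters a–x): lon ⌊0.2219/0.0833333⌋ = 2 → c; lat ⌊0.8414/0.0416667⌋ = 20 → u.

CP23cu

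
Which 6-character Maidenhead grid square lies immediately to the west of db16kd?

DB16jd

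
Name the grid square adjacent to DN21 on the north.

Latitude square 1; +1 → 2.
The longitude characters are unchanged.

DN22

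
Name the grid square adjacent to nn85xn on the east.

NN95an

Longitude subsquare x = 23; +1 → 24, wraps to 0 = a, carry into square.
Longitude square 8; +1 → 9.
The latitude characters are unchanged.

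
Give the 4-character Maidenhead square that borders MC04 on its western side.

LC94

Longitude square 0; −1 → -1, wraps to 9, carry into field.
Longitude field M = 12; −1 → 11 = L.
The latitude characters are unchanged.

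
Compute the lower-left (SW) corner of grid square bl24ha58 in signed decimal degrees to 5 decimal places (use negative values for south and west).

24.03333, -155.37500

Field B=1, L=11: +1·20° lon, +11·10° lat → SW at lon -160°, lat 20°.
Square 2, 4: +2·2° lon, +4·1° lat → SW at lon -156°, lat 24°.
Subsquare h=7, a=0: +7·0.0833333° lon, +0·0.0416667° lat → SW at lon -155.417°, lat 24°.
Extended square 5, 8: +5·0.00833333° lon, +8·0.00416667° lat → SW at lon -155.375°, lat 24.0333°.
latitude 24.03333, longitude -155.37500.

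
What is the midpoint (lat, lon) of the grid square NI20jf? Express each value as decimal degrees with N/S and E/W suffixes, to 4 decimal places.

9.7708° S, 84.7917° E

Field N=13, I=8: +13·20° lon, +8·10° lat → SW at lon 80°, lat -10°.
Square 2, 0: +2·2° lon, +0·1° lat → SW at lon 84°, lat -10°.
Subsquare j=9, f=5: +9·0.0833333° lon, +5·0.0416667° lat → SW at lon 84.75°, lat -9.79167°.
Cell spans 0.0833333° lon × 0.0416667° lat. Centre is SW corner plus half of each.
latitude 9.7708° S, longitude 84.7917° E.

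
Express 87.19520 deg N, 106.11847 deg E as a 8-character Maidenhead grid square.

OR37be46

Shift to the Maidenhead origin (180°W, 90°S): lon 286.11847, lat 177.19520.
Field: 286.11847/20 → 14 → O, 177.19520/10 → 17 → R; chars OR.
Square: 6.11847/2 → 3, 7.19520/1 → 7; chars 37.
Subsquare: 0.11847/0.0833333 → 1 → b, 0.19520/0.0416667 → 4 → e; chars be.
Extended square: 0.03514/0.00833333 → 4, 0.02853/0.00416667 → 6; chars 46.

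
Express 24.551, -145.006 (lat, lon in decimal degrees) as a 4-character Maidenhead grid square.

BL74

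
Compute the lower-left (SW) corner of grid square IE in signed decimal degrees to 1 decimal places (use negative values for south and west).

Field I=8, E=4: +8·20° lon, +4·10° lat → SW at lon -20°, lat -50°.
latitude -50.0, longitude -20.0.

-50.0, -20.0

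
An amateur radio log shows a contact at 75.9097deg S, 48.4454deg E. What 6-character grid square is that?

LB44fc

Shift to the Maidenhead origin (180°W, 90°S): lon 228.4454, lat 14.0903.
Field: 228.4454/20 → 11 → L, 14.0903/10 → 1 → B; chars LB.
Square: 8.4454/2 → 4, 4.0903/1 → 4; chars 44.
Subsquare: 0.4454/0.0833333 → 5 → f, 0.0903/0.0416667 → 2 → c; chars fc.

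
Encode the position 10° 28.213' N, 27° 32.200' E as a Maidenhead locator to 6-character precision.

Shift to the Maidenhead origin (180°W, 90°S): lon 207.5367, lat 100.4702.
Field: lon ⌊207.5367/20⌋ = 10 → K; lat ⌊100.4702/10⌋ = 10 → K.
Square: lon ⌊7.5367/2⌋ = 3; lat ⌊0.4702/1⌋ = 0.
Subsquare: lon ⌊1.5367/0.0833333⌋ = 18 → s; lat ⌊0.4702/0.0416667⌋ = 11 → l.

KK30sl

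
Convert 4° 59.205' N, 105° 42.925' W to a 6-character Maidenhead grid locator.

Shift to the Maidenhead origin (180°W, 90°S): lon 74.2846, lat 94.9868.
Field (20°×10°, letters A–R): 74.2846/20 → 3 → D, 94.9868/10 → 9 → J; chars DJ.
Square (2°×1°, digits 0–9): 14.2846/2 → 7, 4.9868/1 → 4; chars 74.
Subsquare (5′×2.5′, letters a–x): 0.2846/0.0833333 → 3 → d, 0.9868/0.0416667 → 23 → x; chars dx.

DJ74dx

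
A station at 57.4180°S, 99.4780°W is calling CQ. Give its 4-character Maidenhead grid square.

Shift to the Maidenhead origin (180°W, 90°S): lon 80.52, lat 32.58.
Field (20°×10°, letters A–R): 80.52/20 → 4 → E, 32.58/10 → 3 → D; chars ED.
Square (2°×1°, digits 0–9): 0.52/2 → 0, 2.58/1 → 2; chars 02.

ED02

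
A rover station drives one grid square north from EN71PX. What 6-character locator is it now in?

EN72pa

Latitude subsquare x = 23; +1 → 24, wraps to 0 = a, carry into square.
Latitude square 1; +1 → 2.
The longitude characters are unchanged.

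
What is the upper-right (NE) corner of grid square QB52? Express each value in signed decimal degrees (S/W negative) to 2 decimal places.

Field Q=16, B=1: +16·20° lon, +1·10° lat → SW at lon 140°, lat -80°.
Square 5, 2: +5·2° lon, +2·1° lat → SW at lon 150°, lat -78°.
Cell spans 2° lon × 1° lat. NE corner is SW corner plus one full cell.
latitude -77.00, longitude 152.00.

-77.00, 152.00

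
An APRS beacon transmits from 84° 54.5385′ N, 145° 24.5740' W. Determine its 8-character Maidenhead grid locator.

BR74hv08

Offset from 180°W / 90°S: lon 34.59043°, lat 174.90897°.
Field: 34.59043/20 → 1 → B, 174.90897/10 → 17 → R; chars BR.
Square: 14.59043/2 → 7, 4.90897/1 → 4; chars 74.
Subsquare: 0.59043/0.0833333 → 7 → h, 0.90897/0.0416667 → 21 → v; chars hv.
Extended square: 0.00710/0.00833333 → 0, 0.03397/0.00416667 → 8; chars 08.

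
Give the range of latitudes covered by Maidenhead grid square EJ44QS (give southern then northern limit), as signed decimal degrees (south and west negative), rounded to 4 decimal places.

4.7500, 4.7917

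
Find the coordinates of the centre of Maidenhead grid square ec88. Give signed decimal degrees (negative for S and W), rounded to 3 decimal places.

-61.500, -83.000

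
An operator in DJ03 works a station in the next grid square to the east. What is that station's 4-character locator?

DJ13

Longitude square 0; +1 → 1.
The latitude characters are unchanged.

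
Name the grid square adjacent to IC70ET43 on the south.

IC70et42

Latitude extended square 3; −1 → 2.
The longitude characters are unchanged.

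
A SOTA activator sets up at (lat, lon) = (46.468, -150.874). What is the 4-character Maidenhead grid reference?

Shift to the Maidenhead origin (180°W, 90°S): lon 29.13, lat 136.47.
Field: lon ⌊29.13/20⌋ = 1 → B; lat ⌊136.47/10⌋ = 13 → N.
Square: lon ⌊9.13/2⌋ = 4; lat ⌊6.47/1⌋ = 6.

BN46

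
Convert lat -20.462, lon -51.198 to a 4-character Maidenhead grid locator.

GG49

Add 180° to longitude and 90° to latitude: 128.80, 69.54.
Field (20°×10°, letters A–R): 128.80/20 → 6 → G, 69.54/10 → 6 → G; chars GG.
Square (2°×1°, digits 0–9): 8.80/2 → 4, 9.54/1 → 9; chars 49.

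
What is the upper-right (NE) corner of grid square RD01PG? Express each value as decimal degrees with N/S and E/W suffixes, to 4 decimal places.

58.7083° S, 161.3333° E

Field R=17, D=3: +17·20° lon, +3·10° lat → SW at lon 160°, lat -60°.
Square 0, 1: +0·2° lon, +1·1° lat → SW at lon 160°, lat -59°.
Subsquare p=15, g=6: +15·0.0833333° lon, +6·0.0416667° lat → SW at lon 161.25°, lat -58.75°.
Cell spans 0.0833333° lon × 0.0416667° lat. NE corner is SW corner plus one full cell.
latitude 58.7083° S, longitude 161.3333° E.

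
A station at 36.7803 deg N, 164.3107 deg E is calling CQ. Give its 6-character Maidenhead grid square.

RM26ds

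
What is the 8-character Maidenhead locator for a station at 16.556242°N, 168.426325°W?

AK56sn83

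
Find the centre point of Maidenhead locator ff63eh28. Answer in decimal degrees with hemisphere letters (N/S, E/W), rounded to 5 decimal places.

36.67292° S, 67.64583° W

Field F=5, F=5: +5·20° lon, +5·10° lat → SW at lon -80°, lat -40°.
Square 6, 3: +6·2° lon, +3·1° lat → SW at lon -68°, lat -37°.
Subsquare e=4, h=7: +4·0.0833333° lon, +7·0.0416667° lat → SW at lon -67.6667°, lat -36.7083°.
Extended square 2, 8: +2·0.00833333° lon, +8·0.00416667° lat → SW at lon -67.65°, lat -36.675°.
Cell spans 0.00833333° lon × 0.00416667° lat. Centre is SW corner plus half of each.
latitude 36.67292° S, longitude 67.64583° W.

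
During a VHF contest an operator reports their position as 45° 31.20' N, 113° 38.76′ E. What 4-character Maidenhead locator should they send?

Shift to the Maidenhead origin (180°W, 90°S): lon 293.65, lat 135.52.
Field (20°×10°, letters A–R): lon ⌊293.65/20⌋ = 14 → O; lat ⌊135.52/10⌋ = 13 → N.
Square (2°×1°, digits 0–9): lon ⌊13.65/2⌋ = 6; lat ⌊5.52/1⌋ = 5.

ON65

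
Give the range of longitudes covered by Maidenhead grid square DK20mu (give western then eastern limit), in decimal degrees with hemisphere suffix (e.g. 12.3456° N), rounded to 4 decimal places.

115.0000° W, 114.9167° W

Field D=3, K=10: +3·20° lon, +10·10° lat → SW at lon -120°, lat 10°.
Square 2, 0: +2·2° lon, +0·1° lat → SW at lon -116°, lat 10°.
Subsquare m=12, u=20: +12·0.0833333° lon, +20·0.0416667° lat → SW at lon -115°, lat 10.8333°.
Cell spans 0.0833333° lon × 0.0416667° lat.
west 115.0000° W, east 114.9167° W.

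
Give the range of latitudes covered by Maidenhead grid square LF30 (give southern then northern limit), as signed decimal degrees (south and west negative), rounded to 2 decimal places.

Field L=11, F=5: +11·20° lon, +5·10° lat → SW at lon 40°, lat -40°.
Square 3, 0: +3·2° lon, +0·1° lat → SW at lon 46°, lat -40°.
Cell spans 2° lon × 1° lat.
south -40.00, north -39.00.

-40.00, -39.00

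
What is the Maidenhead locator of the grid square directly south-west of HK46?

HK35

Longitude square 4; −1 → 3.
Latitude square 6; −1 → 5.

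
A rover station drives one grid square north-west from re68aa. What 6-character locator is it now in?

RE58xb

Longitude subsquare a = 0; −1 → -1, wraps to 23 = x, carry into square.
Longitude square 6; −1 → 5.
Latitude subsquare a = 0; +1 → 1 = b.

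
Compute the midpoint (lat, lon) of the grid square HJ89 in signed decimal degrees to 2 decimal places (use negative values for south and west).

9.50, -23.00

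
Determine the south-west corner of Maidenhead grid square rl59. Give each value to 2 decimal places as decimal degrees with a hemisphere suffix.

29.00° N, 170.00° E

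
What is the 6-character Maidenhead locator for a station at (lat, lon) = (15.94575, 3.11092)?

Shift to the Maidenhead origin (180°W, 90°S): lon 183.1109, lat 105.9458.
Field: 183.1109/20 → 9 → J, 105.9458/10 → 10 → K; chars JK.
Square: 3.1109/2 → 1, 5.9458/1 → 5; chars 15.
Subsquare: 1.1109/0.0833333 → 13 → n, 0.9458/0.0416667 → 22 → w; chars nw.

JK15nw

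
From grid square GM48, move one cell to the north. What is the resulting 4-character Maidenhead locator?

GM49

Latitude square 8; +1 → 9.
The longitude characters are unchanged.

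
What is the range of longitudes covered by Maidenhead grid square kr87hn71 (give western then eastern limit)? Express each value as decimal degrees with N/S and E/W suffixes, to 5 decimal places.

Field K=10, R=17: +10·20° lon, +17·10° lat → SW at lon 20°, lat 80°.
Square 8, 7: +8·2° lon, +7·1° lat → SW at lon 36°, lat 87°.
Subsquare h=7, n=13: +7·0.0833333° lon, +13·0.0416667° lat → SW at lon 36.5833°, lat 87.5417°.
Extended square 7, 1: +7·0.00833333° lon, +1·0.00416667° lat → SW at lon 36.6417°, lat 87.5458°.
Cell spans 0.00833333° lon × 0.00416667° lat.
west 36.64167° E, east 36.65000° E.

36.64167° E, 36.65000° E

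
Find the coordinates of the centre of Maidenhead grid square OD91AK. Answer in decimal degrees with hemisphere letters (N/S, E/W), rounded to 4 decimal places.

58.5625° S, 118.0417° E

Field O=14, D=3: +14·20° lon, +3·10° lat → SW at lon 100°, lat -60°.
Square 9, 1: +9·2° lon, +1·1° lat → SW at lon 118°, lat -59°.
Subsquare a=0, k=10: +0·0.0833333° lon, +10·0.0416667° lat → SW at lon 118°, lat -58.5833°.
Cell spans 0.0833333° lon × 0.0416667° lat. Centre is SW corner plus half of each.
latitude 58.5625° S, longitude 118.0417° E.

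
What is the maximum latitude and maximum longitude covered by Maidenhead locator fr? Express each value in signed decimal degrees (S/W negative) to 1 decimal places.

90.0, -60.0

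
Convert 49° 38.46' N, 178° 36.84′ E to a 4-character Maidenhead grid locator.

Offset from 180°W / 90°S: lon 358.61°, lat 139.64°.
Field (20°×10°, letters A–R): 358.61/20 → 17 → R, 139.64/10 → 13 → N; chars RN.
Square (2°×1°, digits 0–9): 18.61/2 → 9, 9.64/1 → 9; chars 99.

RN99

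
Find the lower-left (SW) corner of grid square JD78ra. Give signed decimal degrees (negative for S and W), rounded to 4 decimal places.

Field J=9, D=3: +9·20° lon, +3·10° lat → SW at lon 0°, lat -60°.
Square 7, 8: +7·2° lon, +8·1° lat → SW at lon 14°, lat -52°.
Subsquare r=17, a=0: +17·0.0833333° lon, +0·0.0416667° lat → SW at lon 15.4167°, lat -52°.
latitude -52.0000, longitude 15.4167.

-52.0000, 15.4167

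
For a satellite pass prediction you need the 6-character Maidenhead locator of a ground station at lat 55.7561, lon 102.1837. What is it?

Shift to the Maidenhead origin (180°W, 90°S): lon 282.1837, lat 145.7561.
Field (20°×10°, letters A–R): lon ⌊282.1837/20⌋ = 14 → O; lat ⌊145.7561/10⌋ = 14 → O.
Square (2°×1°, digits 0–9): lon ⌊2.1837/2⌋ = 1; lat ⌊5.7561/1⌋ = 5.
Subsquare (5′×2.5′, letters a–x): lon ⌊0.1837/0.0833333⌋ = 2 → c; lat ⌊0.7561/0.0416667⌋ = 18 → s.

OO15cs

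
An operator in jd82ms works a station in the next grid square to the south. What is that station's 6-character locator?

JD82mr

Latitude subsquare s = 18; −1 → 17 = r.
The longitude characters are unchanged.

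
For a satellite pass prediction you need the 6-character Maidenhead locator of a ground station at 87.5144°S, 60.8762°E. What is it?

MA02kl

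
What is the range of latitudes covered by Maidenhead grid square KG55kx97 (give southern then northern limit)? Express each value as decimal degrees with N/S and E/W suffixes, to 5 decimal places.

24.01250° S, 24.00833° S

Field K=10, G=6: +10·20° lon, +6·10° lat → SW at lon 20°, lat -30°.
Square 5, 5: +5·2° lon, +5·1° lat → SW at lon 30°, lat -25°.
Subsquare k=10, x=23: +10·0.0833333° lon, +23·0.0416667° lat → SW at lon 30.8333°, lat -24.0417°.
Extended square 9, 7: +9·0.00833333° lon, +7·0.00416667° lat → SW at lon 30.9083°, lat -24.0125°.
Cell spans 0.00833333° lon × 0.00416667° lat.
south 24.01250° S, north 24.00833° S.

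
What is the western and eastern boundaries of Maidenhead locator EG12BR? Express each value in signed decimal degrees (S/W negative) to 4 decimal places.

Field E=4, G=6: +4·20° lon, +6·10° lat → SW at lon -100°, lat -30°.
Square 1, 2: +1·2° lon, +2·1° lat → SW at lon -98°, lat -28°.
Subsquare b=1, r=17: +1·0.0833333° lon, +17·0.0416667° lat → SW at lon -97.9167°, lat -27.2917°.
Cell spans 0.0833333° lon × 0.0416667° lat.
west -97.9167, east -97.8333.

-97.9167, -97.8333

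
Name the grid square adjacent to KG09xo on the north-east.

KG19ap

Longitude subsquare x = 23; +1 → 24, wraps to 0 = a, carry into square.
Longitude square 0; +1 → 1.
Latitude subsquare o = 14; +1 → 15 = p.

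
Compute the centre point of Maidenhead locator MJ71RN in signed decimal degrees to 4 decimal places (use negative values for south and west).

Field M=12, J=9: +12·20° lon, +9·10° lat → SW at lon 60°, lat 0°.
Square 7, 1: +7·2° lon, +1·1° lat → SW at lon 74°, lat 1°.
Subsquare r=17, n=13: +17·0.0833333° lon, +13·0.0416667° lat → SW at lon 75.4167°, lat 1.54167°.
Cell spans 0.0833333° lon × 0.0416667° lat. Centre is SW corner plus half of each.
latitude 1.5625, longitude 75.4583.

1.5625, 75.4583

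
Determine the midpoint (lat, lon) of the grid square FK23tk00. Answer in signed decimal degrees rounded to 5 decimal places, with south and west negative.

Field F=5, K=10: +5·20° lon, +10·10° lat → SW at lon -80°, lat 10°.
Square 2, 3: +2·2° lon, +3·1° lat → SW at lon -76°, lat 13°.
Subsquare t=19, k=10: +19·0.0833333° lon, +10·0.0416667° lat → SW at lon -74.4167°, lat 13.4167°.
Extended square 0, 0: +0·0.00833333° lon, +0·0.00416667° lat → SW at lon -74.4167°, lat 13.4167°.
Cell spans 0.00833333° lon × 0.00416667° lat. Centre is SW corner plus half of each.
latitude 13.41875, longitude -74.41250.

13.41875, -74.41250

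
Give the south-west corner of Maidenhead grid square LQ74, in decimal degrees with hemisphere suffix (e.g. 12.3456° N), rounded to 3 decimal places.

74.000° N, 54.000° E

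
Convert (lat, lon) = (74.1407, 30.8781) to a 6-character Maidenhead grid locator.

KQ54kd

Offset from 180°W / 90°S: lon 210.8781°, lat 164.1407°.
Field: 210.8781/20 → 10 → K, 164.1407/10 → 16 → Q; chars KQ.
Square: 10.8781/2 → 5, 4.1407/1 → 4; chars 54.
Subsquare: 0.8781/0.0833333 → 10 → k, 0.1407/0.0416667 → 3 → d; chars kd.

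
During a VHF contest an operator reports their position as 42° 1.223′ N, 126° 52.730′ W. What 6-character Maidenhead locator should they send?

CN62na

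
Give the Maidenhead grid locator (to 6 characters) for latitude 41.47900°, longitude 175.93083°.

RN71xl

Offset from 180°W / 90°S: lon 355.9308°, lat 131.4790°.
Field: 355.9308/20 → 17 → R, 131.4790/10 → 13 → N; chars RN.
Square: 15.9308/2 → 7, 1.4790/1 → 1; chars 71.
Subsquare: 1.9308/0.0833333 → 23 → x, 0.4790/0.0416667 → 11 → l; chars xl.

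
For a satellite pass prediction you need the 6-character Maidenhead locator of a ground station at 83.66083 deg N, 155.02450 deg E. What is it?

QR73mp

Shift to the Maidenhead origin (180°W, 90°S): lon 335.0245, lat 173.6608.
Field: lon ⌊335.0245/20⌋ = 16 → Q; lat ⌊173.6608/10⌋ = 17 → R.
Square: lon ⌊15.0245/2⌋ = 7; lat ⌊3.6608/1⌋ = 3.
Subsquare: lon ⌊1.0245/0.0833333⌋ = 12 → m; lat ⌊0.6608/0.0416667⌋ = 15 → p.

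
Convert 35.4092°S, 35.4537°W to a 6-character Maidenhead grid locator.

Add 180° to longitude and 90° to latitude: 144.5463, 54.5908.
Field (20°×10°, letters A–R): lon ⌊144.5463/20⌋ = 7 → H; lat ⌊54.5908/10⌋ = 5 → F.
Square (2°×1°, digits 0–9): lon ⌊4.5463/2⌋ = 2; lat ⌊4.5908/1⌋ = 4.
Subsquare (5′×2.5′, letters a–x): lon ⌊0.5463/0.0833333⌋ = 6 → g; lat ⌊0.5908/0.0416667⌋ = 14 → o.

HF24go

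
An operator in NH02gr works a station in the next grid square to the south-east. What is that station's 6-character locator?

Longitude subsquare g = 6; +1 → 7 = h.
Latitude subsquare r = 17; −1 → 16 = q.

NH02hq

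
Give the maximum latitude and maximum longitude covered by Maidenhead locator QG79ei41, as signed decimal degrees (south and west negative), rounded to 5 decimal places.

Field Q=16, G=6: +16·20° lon, +6·10° lat → SW at lon 140°, lat -30°.
Square 7, 9: +7·2° lon, +9·1° lat → SW at lon 154°, lat -21°.
Subsquare e=4, i=8: +4·0.0833333° lon, +8·0.0416667° lat → SW at lon 154.333°, lat -20.6667°.
Extended square 4, 1: +4·0.00833333° lon, +1·0.00416667° lat → SW at lon 154.367°, lat -20.6625°.
Cell spans 0.00833333° lon × 0.00416667° lat. NE corner is SW corner plus one full cell.
latitude -20.65833, longitude 154.37500.

-20.65833, 154.37500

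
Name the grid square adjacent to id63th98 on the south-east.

Longitude extended square 9; +1 → 10, wraps to 0, carry into subsquare.
Longitude subsquare t = 19; +1 → 20 = u.
Latitude extended square 8; −1 → 7.

ID63uh07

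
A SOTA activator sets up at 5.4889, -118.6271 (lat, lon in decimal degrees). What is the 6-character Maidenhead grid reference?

Offset from 180°W / 90°S: lon 61.3729°, lat 95.4889°.
Field: 61.3729/20 → 3 → D, 95.4889/10 → 9 → J; chars DJ.
Square: 1.3729/2 → 0, 5.4889/1 → 5; chars 05.
Subsquare: 1.3729/0.0833333 → 16 → q, 0.4889/0.0416667 → 11 → l; chars ql.

DJ05ql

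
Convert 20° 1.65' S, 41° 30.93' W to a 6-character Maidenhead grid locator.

GG99fx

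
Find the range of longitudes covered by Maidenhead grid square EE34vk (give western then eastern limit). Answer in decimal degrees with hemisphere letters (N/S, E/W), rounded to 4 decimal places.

Field E=4, E=4: +4·20° lon, +4·10° lat → SW at lon -100°, lat -50°.
Square 3, 4: +3·2° lon, +4·1° lat → SW at lon -94°, lat -46°.
Subsquare v=21, k=10: +21·0.0833333° lon, +10·0.0416667° lat → SW at lon -92.25°, lat -45.5833°.
Cell spans 0.0833333° lon × 0.0416667° lat.
west 92.2500° W, east 92.1667° W.

92.2500° W, 92.1667° W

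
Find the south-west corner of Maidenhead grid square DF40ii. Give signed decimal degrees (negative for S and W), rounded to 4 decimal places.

-39.6667, -111.3333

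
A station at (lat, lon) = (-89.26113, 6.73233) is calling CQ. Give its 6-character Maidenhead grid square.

Add 180° to longitude and 90° to latitude: 186.7323, 0.7389.
Field: lon ⌊186.7323/20⌋ = 9 → J; lat ⌊0.7389/10⌋ = 0 → A.
Square: lon ⌊6.7323/2⌋ = 3; lat ⌊0.7389/1⌋ = 0.
Subsquare: lon ⌊0.7323/0.0833333⌋ = 8 → i; lat ⌊0.7389/0.0416667⌋ = 17 → r.

JA30ir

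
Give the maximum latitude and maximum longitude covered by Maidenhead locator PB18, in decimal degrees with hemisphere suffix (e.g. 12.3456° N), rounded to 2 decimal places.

71.00° S, 124.00° E

Field P=15, B=1: +15·20° lon, +1·10° lat → SW at lon 120°, lat -80°.
Square 1, 8: +1·2° lon, +8·1° lat → SW at lon 122°, lat -72°.
Cell spans 2° lon × 1° lat. NE corner is SW corner plus one full cell.
latitude 71.00° S, longitude 124.00° E.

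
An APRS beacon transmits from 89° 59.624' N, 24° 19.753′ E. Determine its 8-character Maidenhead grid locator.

KR29dx98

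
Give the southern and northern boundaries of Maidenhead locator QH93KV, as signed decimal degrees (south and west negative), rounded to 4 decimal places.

Field Q=16, H=7: +16·20° lon, +7·10° lat → SW at lon 140°, lat -20°.
Square 9, 3: +9·2° lon, +3·1° lat → SW at lon 158°, lat -17°.
Subsquare k=10, v=21: +10·0.0833333° lon, +21·0.0416667° lat → SW at lon 158.833°, lat -16.125°.
Cell spans 0.0833333° lon × 0.0416667° lat.
south -16.1250, north -16.0833.

-16.1250, -16.0833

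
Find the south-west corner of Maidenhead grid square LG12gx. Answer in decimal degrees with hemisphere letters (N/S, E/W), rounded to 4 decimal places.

Field L=11, G=6: +11·20° lon, +6·10° lat → SW at lon 40°, lat -30°.
Square 1, 2: +1·2° lon, +2·1° lat → SW at lon 42°, lat -28°.
Subsquare g=6, x=23: +6·0.0833333° lon, +23·0.0416667° lat → SW at lon 42.5°, lat -27.0417°.
latitude 27.0417° S, longitude 42.5000° E.

27.0417° S, 42.5000° E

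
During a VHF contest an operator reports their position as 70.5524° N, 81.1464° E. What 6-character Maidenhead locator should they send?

NQ00nn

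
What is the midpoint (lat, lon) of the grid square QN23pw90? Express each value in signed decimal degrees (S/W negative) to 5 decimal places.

Field Q=16, N=13: +16·20° lon, +13·10° lat → SW at lon 140°, lat 40°.
Square 2, 3: +2·2° lon, +3·1° lat → SW at lon 144°, lat 43°.
Subsquare p=15, w=22: +15·0.0833333° lon, +22·0.0416667° lat → SW at lon 145.25°, lat 43.9167°.
Extended square 9, 0: +9·0.00833333° lon, +0·0.00416667° lat → SW at lon 145.325°, lat 43.9167°.
Cell spans 0.00833333° lon × 0.00416667° lat. Centre is SW corner plus half of each.
latitude 43.91875, longitude 145.32917.

43.91875, 145.32917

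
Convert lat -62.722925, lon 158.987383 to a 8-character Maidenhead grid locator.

QC97lg86

Shift to the Maidenhead origin (180°W, 90°S): lon 338.98738, lat 27.27708.
Field: lon ⌊338.98738/20⌋ = 16 → Q; lat ⌊27.27708/10⌋ = 2 → C.
Square: lon ⌊18.98738/2⌋ = 9; lat ⌊7.27708/1⌋ = 7.
Subsquare: lon ⌊0.98738/0.0833333⌋ = 11 → l; lat ⌊0.27708/0.0416667⌋ = 6 → g.
Extended square: lon ⌊0.07072/0.00833333⌋ = 8; lat ⌊0.02708/0.00416667⌋ = 6.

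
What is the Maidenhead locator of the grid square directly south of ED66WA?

ED65wx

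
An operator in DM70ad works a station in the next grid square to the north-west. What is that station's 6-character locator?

DM60xe

Longitude subsquare a = 0; −1 → -1, wraps to 23 = x, carry into square.
Longitude square 7; −1 → 6.
Latitude subsquare d = 3; +1 → 4 = e.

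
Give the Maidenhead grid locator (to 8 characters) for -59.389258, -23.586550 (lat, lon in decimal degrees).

HD80eo96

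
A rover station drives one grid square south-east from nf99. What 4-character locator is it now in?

OF08

Longitude square 9; +1 → 10, wraps to 0, carry into field.
Longitude field N = 13; +1 → 14 = O.
Latitude square 9; −1 → 8.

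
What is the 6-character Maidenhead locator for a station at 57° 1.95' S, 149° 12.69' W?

BD52jx

Shift to the Maidenhead origin (180°W, 90°S): lon 30.7885, lat 32.9675.
Field (20°×10°, letters A–R): lon ⌊30.7885/20⌋ = 1 → B; lat ⌊32.9675/10⌋ = 3 → D.
Square (2°×1°, digits 0–9): lon ⌊10.7885/2⌋ = 5; lat ⌊2.9675/1⌋ = 2.
Subsquare (5′×2.5′, letters a–x): lon ⌊0.7885/0.0833333⌋ = 9 → j; lat ⌊0.9675/0.0416667⌋ = 23 → x.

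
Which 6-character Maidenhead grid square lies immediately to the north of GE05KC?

Latitude subsquare c = 2; +1 → 3 = d.
The longitude characters are unchanged.

GE05kd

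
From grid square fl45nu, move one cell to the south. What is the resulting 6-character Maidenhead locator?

FL45nt

Latitude subsquare u = 20; −1 → 19 = t.
The longitude characters are unchanged.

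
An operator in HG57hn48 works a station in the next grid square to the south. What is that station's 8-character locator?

Latitude extended square 8; −1 → 7.
The longitude characters are unchanged.

HG57hn47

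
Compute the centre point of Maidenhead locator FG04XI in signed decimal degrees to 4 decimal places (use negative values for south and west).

-25.6458, -78.0417

Field F=5, G=6: +5·20° lon, +6·10° lat → SW at lon -80°, lat -30°.
Square 0, 4: +0·2° lon, +4·1° lat → SW at lon -80°, lat -26°.
Subsquare x=23, i=8: +23·0.0833333° lon, +8·0.0416667° lat → SW at lon -78.0833°, lat -25.6667°.
Cell spans 0.0833333° lon × 0.0416667° lat. Centre is SW corner plus half of each.
latitude -25.6458, longitude -78.0417.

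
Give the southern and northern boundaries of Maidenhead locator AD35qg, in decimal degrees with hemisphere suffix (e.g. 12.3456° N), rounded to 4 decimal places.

Field A=0, D=3: +0·20° lon, +3·10° lat → SW at lon -180°, lat -60°.
Square 3, 5: +3·2° lon, +5·1° lat → SW at lon -174°, lat -55°.
Subsquare q=16, g=6: +16·0.0833333° lon, +6·0.0416667° lat → SW at lon -172.667°, lat -54.75°.
Cell spans 0.0833333° lon × 0.0416667° lat.
south 54.7500° S, north 54.7083° S.

54.7500° S, 54.7083° S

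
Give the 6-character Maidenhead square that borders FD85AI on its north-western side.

FD75xj

Longitude subsquare a = 0; −1 → -1, wraps to 23 = x, carry into square.
Longitude square 8; −1 → 7.
Latitude subsquare i = 8; +1 → 9 = j.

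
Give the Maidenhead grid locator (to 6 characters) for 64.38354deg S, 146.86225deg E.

Offset from 180°W / 90°S: lon 326.8623°, lat 25.6165°.
Field: lon ⌊326.8623/20⌋ = 16 → Q; lat ⌊25.6165/10⌋ = 2 → C.
Square: lon ⌊6.8623/2⌋ = 3; lat ⌊5.6165/1⌋ = 5.
Subsquare: lon ⌊0.8623/0.0833333⌋ = 10 → k; lat ⌊0.6165/0.0416667⌋ = 14 → o.

QC35ko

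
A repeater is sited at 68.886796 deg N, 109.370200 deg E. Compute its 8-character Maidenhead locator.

OP48qv42

Add 180° to longitude and 90° to latitude: 289.37020, 158.88680.
Field: lon ⌊289.37020/20⌋ = 14 → O; lat ⌊158.88680/10⌋ = 15 → P.
Square: lon ⌊9.37020/2⌋ = 4; lat ⌊8.88680/1⌋ = 8.
Subsquare: lon ⌊1.37020/0.0833333⌋ = 16 → q; lat ⌊0.88680/0.0416667⌋ = 21 → v.
Extended square: lon ⌊0.03687/0.00833333⌋ = 4; lat ⌊0.01180/0.00416667⌋ = 2.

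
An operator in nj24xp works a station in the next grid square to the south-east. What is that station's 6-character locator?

NJ34ao

Longitude subsquare x = 23; +1 → 24, wraps to 0 = a, carry into square.
Longitude square 2; +1 → 3.
Latitude subsquare p = 15; −1 → 14 = o.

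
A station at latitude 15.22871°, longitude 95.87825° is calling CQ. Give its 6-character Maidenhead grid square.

NK75wf

Shift to the Maidenhead origin (180°W, 90°S): lon 275.8782, lat 105.2287.
Field: 275.8782/20 → 13 → N, 105.2287/10 → 10 → K; chars NK.
Square: 15.8782/2 → 7, 5.2287/1 → 5; chars 75.
Subsquare: 1.8782/0.0833333 → 22 → w, 0.2287/0.0416667 → 5 → f; chars wf.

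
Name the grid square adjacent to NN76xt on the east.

NN86at

Longitude subsquare x = 23; +1 → 24, wraps to 0 = a, carry into square.
Longitude square 7; +1 → 8.
The latitude characters are unchanged.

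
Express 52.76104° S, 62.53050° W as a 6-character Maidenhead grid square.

FD87rf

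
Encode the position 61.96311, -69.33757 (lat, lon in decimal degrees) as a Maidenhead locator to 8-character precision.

FP51hx91

Offset from 180°W / 90°S: lon 110.66243°, lat 151.96311°.
Field: 110.66243/20 → 5 → F, 151.96311/10 → 15 → P; chars FP.
Square: 10.66243/2 → 5, 1.96311/1 → 1; chars 51.
Subsquare: 0.66243/0.0833333 → 7 → h, 0.96311/0.0416667 → 23 → x; chars hx.
Extended square: 0.07910/0.00833333 → 9, 0.00478/0.00416667 → 1; chars 91.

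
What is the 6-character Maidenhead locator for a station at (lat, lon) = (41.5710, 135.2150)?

Shift to the Maidenhead origin (180°W, 90°S): lon 315.2150, lat 131.5710.
Field: 315.2150/20 → 15 → P, 131.5710/10 → 13 → N; chars PN.
Square: 15.2150/2 → 7, 1.5710/1 → 1; chars 71.
Subsquare: 1.2150/0.0833333 → 14 → o, 0.5710/0.0416667 → 13 → n; chars on.

PN71on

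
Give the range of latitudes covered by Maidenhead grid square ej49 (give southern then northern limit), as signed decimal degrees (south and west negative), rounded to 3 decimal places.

9.000, 10.000

Field E=4, J=9: +4·20° lon, +9·10° lat → SW at lon -100°, lat 0°.
Square 4, 9: +4·2° lon, +9·1° lat → SW at lon -92°, lat 9°.
Cell spans 2° lon × 1° lat.
south 9.000, north 10.000.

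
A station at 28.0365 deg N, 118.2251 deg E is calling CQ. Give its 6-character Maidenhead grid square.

Offset from 180°W / 90°S: lon 298.2251°, lat 118.0365°.
Field (20°×10°, letters A–R): 298.2251/20 → 14 → O, 118.0365/10 → 11 → L; chars OL.
Square (2°×1°, digits 0–9): 18.2251/2 → 9, 8.0365/1 → 8; chars 98.
Subsquare (5′×2.5′, letters a–x): 0.2251/0.0833333 → 2 → c, 0.0365/0.0416667 → 0 → a; chars ca.

OL98ca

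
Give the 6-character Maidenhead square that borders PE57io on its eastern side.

Longitude subsquare i = 8; +1 → 9 = j.
The latitude characters are unchanged.

PE57jo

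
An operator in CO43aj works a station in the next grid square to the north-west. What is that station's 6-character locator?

CO33xk

Longitude subsquare a = 0; −1 → -1, wraps to 23 = x, carry into square.
Longitude square 4; −1 → 3.
Latitude subsquare j = 9; +1 → 10 = k.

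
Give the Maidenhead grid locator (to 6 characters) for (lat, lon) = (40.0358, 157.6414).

QN80ta

Add 180° to longitude and 90° to latitude: 337.6414, 130.0358.
Field: lon ⌊337.6414/20⌋ = 16 → Q; lat ⌊130.0358/10⌋ = 13 → N.
Square: lon ⌊17.6414/2⌋ = 8; lat ⌊0.0358/1⌋ = 0.
Subsquare: lon ⌊1.6414/0.0833333⌋ = 19 → t; lat ⌊0.0358/0.0416667⌋ = 0 → a.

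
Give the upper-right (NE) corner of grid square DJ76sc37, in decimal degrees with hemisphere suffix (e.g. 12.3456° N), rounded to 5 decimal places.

6.11667° N, 104.46667° W

Field D=3, J=9: +3·20° lon, +9·10° lat → SW at lon -120°, lat 0°.
Square 7, 6: +7·2° lon, +6·1° lat → SW at lon -106°, lat 6°.
Subsquare s=18, c=2: +18·0.0833333° lon, +2·0.0416667° lat → SW at lon -104.5°, lat 6.08333°.
Extended square 3, 7: +3·0.00833333° lon, +7·0.00416667° lat → SW at lon -104.475°, lat 6.1125°.
Cell spans 0.00833333° lon × 0.00416667° lat. NE corner is SW corner plus one full cell.
latitude 6.11667° N, longitude 104.46667° W.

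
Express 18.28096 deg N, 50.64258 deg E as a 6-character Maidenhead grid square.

Shift to the Maidenhead origin (180°W, 90°S): lon 230.6426, lat 108.2810.
Field (20°×10°, letters A–R): 230.6426/20 → 11 → L, 108.2810/10 → 10 → K; chars LK.
Square (2°×1°, digits 0–9): 10.6426/2 → 5, 8.2810/1 → 8; chars 58.
Subsquare (5′×2.5′, letters a–x): 0.6426/0.0833333 → 7 → h, 0.2810/0.0416667 → 6 → g; chars hg.

LK58hg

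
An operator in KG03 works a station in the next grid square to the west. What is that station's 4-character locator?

JG93

Longitude square 0; −1 → -1, wraps to 9, carry into field.
Longitude field K = 10; −1 → 9 = J.
The latitude characters are unchanged.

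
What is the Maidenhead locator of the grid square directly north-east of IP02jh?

Longitude subsquare j = 9; +1 → 10 = k.
Latitude subsquare h = 7; +1 → 8 = i.

IP02ki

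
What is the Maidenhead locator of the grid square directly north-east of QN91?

RN02

Longitude square 9; +1 → 10, wraps to 0, carry into field.
Longitude field Q = 16; +1 → 17 = R.
Latitude square 1; +1 → 2.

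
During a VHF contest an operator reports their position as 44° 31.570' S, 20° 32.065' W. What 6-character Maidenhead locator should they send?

HE95rl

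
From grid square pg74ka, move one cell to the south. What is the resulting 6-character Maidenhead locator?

Latitude subsquare a = 0; −1 → -1, wraps to 23 = x, carry into square.
Latitude square 4; −1 → 3.
The longitude characters are unchanged.

PG73kx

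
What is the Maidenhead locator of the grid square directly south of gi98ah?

Latitude subsquare h = 7; −1 → 6 = g.
The longitude characters are unchanged.

GI98ag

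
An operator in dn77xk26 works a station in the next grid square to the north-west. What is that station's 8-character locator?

Longitude extended square 2; −1 → 1.
Latitude extended square 6; +1 → 7.

DN77xk17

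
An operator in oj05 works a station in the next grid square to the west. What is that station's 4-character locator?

Longitude square 0; −1 → -1, wraps to 9, carry into field.
Longitude field O = 14; −1 → 13 = N.
The latitude characters are unchanged.

NJ95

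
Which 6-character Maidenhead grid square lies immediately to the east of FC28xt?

Longitude subsquare x = 23; +1 → 24, wraps to 0 = a, carry into square.
Longitude square 2; +1 → 3.
The latitude characters are unchanged.

FC38at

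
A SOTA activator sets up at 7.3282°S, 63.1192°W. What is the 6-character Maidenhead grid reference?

FI82kq

Add 180° to longitude and 90° to latitude: 116.8808, 82.6718.
Field: lon ⌊116.8808/20⌋ = 5 → F; lat ⌊82.6718/10⌋ = 8 → I.
Square: lon ⌊16.8808/2⌋ = 8; lat ⌊2.6718/1⌋ = 2.
Subsquare: lon ⌊0.8808/0.0833333⌋ = 10 → k; lat ⌊0.6718/0.0416667⌋ = 16 → q.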